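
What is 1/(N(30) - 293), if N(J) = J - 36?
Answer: -1/299 ≈ -0.0033445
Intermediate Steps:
N(J) = -36 + J
1/(N(30) - 293) = 1/((-36 + 30) - 293) = 1/(-6 - 293) = 1/(-299) = -1/299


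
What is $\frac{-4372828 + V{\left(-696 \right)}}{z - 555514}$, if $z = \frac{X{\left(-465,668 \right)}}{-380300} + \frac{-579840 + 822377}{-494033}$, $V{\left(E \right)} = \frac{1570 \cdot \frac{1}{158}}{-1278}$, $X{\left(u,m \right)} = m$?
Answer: $\frac{20736842766484131154475}{2634363086981355090432} \approx 7.8717$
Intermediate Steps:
$V{\left(E \right)} = - \frac{785}{100962}$ ($V{\left(E \right)} = 1570 \cdot \frac{1}{158} \left(- \frac{1}{1278}\right) = \frac{785}{79} \left(- \frac{1}{1278}\right) = - \frac{785}{100962}$)
$z = - \frac{23141708786}{46970187475}$ ($z = \frac{668}{-380300} + \frac{-579840 + 822377}{-494033} = 668 \left(- \frac{1}{380300}\right) + 242537 \left(- \frac{1}{494033}\right) = - \frac{167}{95075} - \frac{242537}{494033} = - \frac{23141708786}{46970187475} \approx -0.49269$)
$\frac{-4372828 + V{\left(-696 \right)}}{z - 555514} = \frac{-4372828 - \frac{785}{100962}}{- \frac{23141708786}{46970187475} - 555514} = - \frac{441489461321}{100962 \left(- \frac{26092619866695936}{46970187475}\right)} = \left(- \frac{441489461321}{100962}\right) \left(- \frac{46970187475}{26092619866695936}\right) = \frac{20736842766484131154475}{2634363086981355090432}$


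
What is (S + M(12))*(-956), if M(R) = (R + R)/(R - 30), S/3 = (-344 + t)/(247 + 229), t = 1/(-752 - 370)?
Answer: 446930717/133518 ≈ 3347.3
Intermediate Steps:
t = -1/1122 (t = 1/(-1122) = -1/1122 ≈ -0.00089127)
S = -385969/178024 (S = 3*((-344 - 1/1122)/(247 + 229)) = 3*(-385969/1122/476) = 3*(-385969/1122*1/476) = 3*(-385969/534072) = -385969/178024 ≈ -2.1681)
M(R) = 2*R/(-30 + R) (M(R) = (2*R)/(-30 + R) = 2*R/(-30 + R))
(S + M(12))*(-956) = (-385969/178024 + 2*12/(-30 + 12))*(-956) = (-385969/178024 + 2*12/(-18))*(-956) = (-385969/178024 + 2*12*(-1/18))*(-956) = (-385969/178024 - 4/3)*(-956) = -1870003/534072*(-956) = 446930717/133518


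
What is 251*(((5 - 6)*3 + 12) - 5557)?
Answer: -1392548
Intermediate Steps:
251*(((5 - 6)*3 + 12) - 5557) = 251*((-1*3 + 12) - 5557) = 251*((-3 + 12) - 5557) = 251*(9 - 5557) = 251*(-5548) = -1392548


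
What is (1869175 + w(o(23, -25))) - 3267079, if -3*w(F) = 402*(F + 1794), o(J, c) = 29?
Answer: -1642186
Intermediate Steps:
w(F) = -240396 - 134*F (w(F) = -134*(F + 1794) = -134*(1794 + F) = -(721188 + 402*F)/3 = -240396 - 134*F)
(1869175 + w(o(23, -25))) - 3267079 = (1869175 + (-240396 - 134*29)) - 3267079 = (1869175 + (-240396 - 3886)) - 3267079 = (1869175 - 244282) - 3267079 = 1624893 - 3267079 = -1642186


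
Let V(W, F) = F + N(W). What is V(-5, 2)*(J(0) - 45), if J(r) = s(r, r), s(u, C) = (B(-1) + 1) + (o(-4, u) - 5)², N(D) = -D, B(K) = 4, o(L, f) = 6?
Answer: -273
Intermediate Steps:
V(W, F) = F - W
s(u, C) = 6 (s(u, C) = (4 + 1) + (6 - 5)² = 5 + 1² = 5 + 1 = 6)
J(r) = 6
V(-5, 2)*(J(0) - 45) = (2 - 1*(-5))*(6 - 45) = (2 + 5)*(-39) = 7*(-39) = -273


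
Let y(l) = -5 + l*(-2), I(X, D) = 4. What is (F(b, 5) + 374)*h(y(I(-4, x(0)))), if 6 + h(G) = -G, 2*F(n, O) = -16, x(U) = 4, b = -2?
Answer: 2562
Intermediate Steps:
F(n, O) = -8 (F(n, O) = (1/2)*(-16) = -8)
y(l) = -5 - 2*l
h(G) = -6 - G
(F(b, 5) + 374)*h(y(I(-4, x(0)))) = (-8 + 374)*(-6 - (-5 - 2*4)) = 366*(-6 - (-5 - 8)) = 366*(-6 - 1*(-13)) = 366*(-6 + 13) = 366*7 = 2562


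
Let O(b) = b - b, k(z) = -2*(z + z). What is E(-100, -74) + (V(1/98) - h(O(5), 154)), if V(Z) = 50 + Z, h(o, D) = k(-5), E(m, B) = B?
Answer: -4311/98 ≈ -43.990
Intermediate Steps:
k(z) = -4*z
O(b) = 0
h(o, D) = 20 (h(o, D) = -4*(-5) = 20)
E(-100, -74) + (V(1/98) - h(O(5), 154)) = -74 + ((50 + 1/98) - 1*20) = -74 + ((50 + 1/98) - 20) = -74 + (4901/98 - 20) = -74 + 2941/98 = -4311/98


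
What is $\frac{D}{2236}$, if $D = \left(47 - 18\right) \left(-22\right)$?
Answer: $- \frac{319}{1118} \approx -0.28533$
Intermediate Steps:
$D = -638$ ($D = 29 \left(-22\right) = -638$)
$\frac{D}{2236} = - \frac{638}{2236} = \left(-638\right) \frac{1}{2236} = - \frac{319}{1118}$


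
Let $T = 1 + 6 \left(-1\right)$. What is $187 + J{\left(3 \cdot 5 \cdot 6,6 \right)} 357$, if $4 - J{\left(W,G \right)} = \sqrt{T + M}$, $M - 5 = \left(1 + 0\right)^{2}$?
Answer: $1258$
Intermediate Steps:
$T = -5$ ($T = 1 - 6 = -5$)
$M = 6$ ($M = 5 + \left(1 + 0\right)^{2} = 5 + 1^{2} = 5 + 1 = 6$)
$J{\left(W,G \right)} = 3$ ($J{\left(W,G \right)} = 4 - \sqrt{-5 + 6} = 4 - \sqrt{1} = 4 - 1 = 3$)
$187 + J{\left(3 \cdot 5 \cdot 6,6 \right)} 357 = 187 + 3 \cdot 357 = 187 + 1071 = 1258$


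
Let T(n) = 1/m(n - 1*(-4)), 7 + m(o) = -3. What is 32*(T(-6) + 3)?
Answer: 464/5 ≈ 92.800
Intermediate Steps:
m(o) = -10 (m(o) = -7 - 3 = -10)
T(n) = -1/10 (T(n) = 1/(-10) = -1/10)
32*(T(-6) + 3) = 32*(-1/10 + 3) = 32*(29/10) = 464/5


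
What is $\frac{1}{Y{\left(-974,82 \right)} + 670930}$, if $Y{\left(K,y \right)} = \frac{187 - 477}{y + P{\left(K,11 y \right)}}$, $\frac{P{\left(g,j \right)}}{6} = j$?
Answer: $\frac{2747}{1843044565} \approx 1.4905 \cdot 10^{-6}$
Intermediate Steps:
$P{\left(g,j \right)} = 6 j$
$Y{\left(K,y \right)} = - \frac{290}{67 y}$ ($Y{\left(K,y \right)} = \frac{187 - 477}{y + 6 \cdot 11 y} = - \frac{290}{y + 66 y} = - \frac{290}{67 y}$)
$\frac{1}{Y{\left(-974,82 \right)} + 670930} = \frac{1}{- \frac{290}{67 \cdot 82} + 670930} = \frac{1}{\left(- \frac{290}{67}\right) \frac{1}{82} + 670930} = \frac{1}{- \frac{145}{2747} + 670930} = \frac{1}{\frac{1843044565}{2747}} = \frac{2747}{1843044565}$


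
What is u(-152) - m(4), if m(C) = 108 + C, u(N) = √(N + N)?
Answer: -112 + 4*I*√19 ≈ -112.0 + 17.436*I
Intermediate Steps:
u(N) = √2*√N (u(N) = √(2*N) = √2*√N)
u(-152) - m(4) = √2*√(-152) - (108 + 4) = √2*(2*I*√38) - 1*112 = 4*I*√19 - 112 = -112 + 4*I*√19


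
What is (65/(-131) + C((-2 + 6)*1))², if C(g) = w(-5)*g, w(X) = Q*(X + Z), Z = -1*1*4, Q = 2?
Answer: 90193009/17161 ≈ 5255.7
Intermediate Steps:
Z = -4 (Z = -1*4 = -4)
w(X) = -8 + 2*X (w(X) = 2*(X - 4) = 2*(-4 + X) = -8 + 2*X)
C(g) = -18*g (C(g) = (-8 + 2*(-5))*g = (-8 - 10)*g = -18*g)
(65/(-131) + C((-2 + 6)*1))² = (65/(-131) - 18*(-2 + 6))² = (65*(-1/131) - 72)² = (-65/131 - 18*4)² = (-65/131 - 72)² = (-9497/131)² = 90193009/17161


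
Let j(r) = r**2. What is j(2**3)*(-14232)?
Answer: -910848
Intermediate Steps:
j(2**3)*(-14232) = (2**3)**2*(-14232) = 8**2*(-14232) = 64*(-14232) = -910848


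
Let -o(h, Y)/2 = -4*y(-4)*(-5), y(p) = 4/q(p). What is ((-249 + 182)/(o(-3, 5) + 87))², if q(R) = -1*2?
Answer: 4489/27889 ≈ 0.16096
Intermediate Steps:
q(R) = -2
y(p) = -2 (y(p) = 4/(-2) = 4*(-½) = -2)
o(h, Y) = 80 (o(h, Y) = -2*(-4*(-2))*(-5) = -16*(-5) = -2*(-40) = 80)
((-249 + 182)/(o(-3, 5) + 87))² = ((-249 + 182)/(80 + 87))² = (-67/167)² = 4489/27889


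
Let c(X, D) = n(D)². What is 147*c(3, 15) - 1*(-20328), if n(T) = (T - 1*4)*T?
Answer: 4022403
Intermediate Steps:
n(T) = T*(-4 + T) (n(T) = (T - 4)*T = (-4 + T)*T = T*(-4 + T))
c(X, D) = D²*(-4 + D)² (c(X, D) = (D*(-4 + D))² = D²*(-4 + D)²)
147*c(3, 15) - 1*(-20328) = 147*(15²*(-4 + 15)²) - 1*(-20328) = 147*(225*11²) + 20328 = 147*(225*121) + 20328 = 147*27225 + 20328 = 4002075 + 20328 = 4022403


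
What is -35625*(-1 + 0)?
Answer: 35625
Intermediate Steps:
-35625*(-1 + 0) = -35625*(-1) = -7125*(-5) = 35625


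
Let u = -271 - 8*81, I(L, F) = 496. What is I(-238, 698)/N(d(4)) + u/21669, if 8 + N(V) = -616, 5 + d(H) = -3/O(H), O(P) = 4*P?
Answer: -78620/93899 ≈ -0.83728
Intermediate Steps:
d(H) = -5 - 3/(4*H) (d(H) = -5 - 3*1/(4*H) = -5 - 3/(4*H))
N(V) = -624 (N(V) = -8 - 616 = -624)
u = -919 (u = -271 - 648 = -919)
I(-238, 698)/N(d(4)) + u/21669 = 496/(-624) - 919/21669 = 496*(-1/624) - 919*1/21669 = -31/39 - 919/21669 = -78620/93899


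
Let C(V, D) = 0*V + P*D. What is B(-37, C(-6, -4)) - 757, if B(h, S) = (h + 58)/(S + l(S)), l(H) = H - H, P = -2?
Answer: -6035/8 ≈ -754.38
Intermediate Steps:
l(H) = 0
C(V, D) = -2*D (C(V, D) = 0*V - 2*D = 0 - 2*D = -2*D)
B(h, S) = (58 + h)/S (B(h, S) = (h + 58)/(S + 0) = (58 + h)/S)
B(-37, C(-6, -4)) - 757 = (58 - 37)/((-2*(-4))) - 757 = 21/8 - 757 = -6035/8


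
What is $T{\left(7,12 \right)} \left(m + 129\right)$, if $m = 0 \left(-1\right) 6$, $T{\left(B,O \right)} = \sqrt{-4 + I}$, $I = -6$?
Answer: $129 i \sqrt{10} \approx 407.93 i$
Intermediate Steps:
$T{\left(B,O \right)} = i \sqrt{10}$ ($T{\left(B,O \right)} = \sqrt{-4 - 6} = \sqrt{-10} = i \sqrt{10}$)
$m = 0$ ($m = 0 \cdot 6 = 0$)
$T{\left(7,12 \right)} \left(m + 129\right) = i \sqrt{10} \left(0 + 129\right) = i \sqrt{10} \cdot 129 = 129 i \sqrt{10}$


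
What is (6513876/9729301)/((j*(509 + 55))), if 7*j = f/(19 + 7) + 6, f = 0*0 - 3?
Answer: 32931262/23321134497 ≈ 0.0014121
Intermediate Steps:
f = -3 (f = 0 - 3 = -3)
j = 153/182 (j = (-3/(19 + 7) + 6)/7 = (-3/26 + 6)/7 = (⅐)*(153/26) = 153/182 ≈ 0.84066)
(6513876/9729301)/((j*(509 + 55))) = (6513876/9729301)/((153*(509 + 55)/182)) = (6513876*(1/9729301))/(((153/182)*564)) = 6513876/(9729301*(43146/91)) = (6513876/9729301)*(91/43146) = 32931262/23321134497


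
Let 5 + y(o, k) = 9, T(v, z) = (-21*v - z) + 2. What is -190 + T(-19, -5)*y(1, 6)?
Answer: 1434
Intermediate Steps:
T(v, z) = 2 - z - 21*v (T(v, z) = (-z - 21*v) + 2 = 2 - z - 21*v)
y(o, k) = 4 (y(o, k) = -5 + 9 = 4)
-190 + T(-19, -5)*y(1, 6) = -190 + (2 - 1*(-5) - 21*(-19))*4 = -190 + (2 + 5 + 399)*4 = -190 + 406*4 = -190 + 1624 = 1434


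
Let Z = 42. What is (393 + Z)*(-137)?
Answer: -59595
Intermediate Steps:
(393 + Z)*(-137) = (393 + 42)*(-137) = 435*(-137) = -59595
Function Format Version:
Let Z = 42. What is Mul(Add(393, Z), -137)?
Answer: -59595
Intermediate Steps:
Mul(Add(393, Z), -137) = Mul(Add(393, 42), -137) = Mul(435, -137) = -59595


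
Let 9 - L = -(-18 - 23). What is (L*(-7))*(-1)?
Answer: -224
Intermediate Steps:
L = -32 (L = 9 - (-1)*(-18 - 23) = 9 - (-1)*(-41) = 9 - 1*41 = 9 - 41 = -32)
(L*(-7))*(-1) = -32*(-7)*(-1) = 224*(-1) = -224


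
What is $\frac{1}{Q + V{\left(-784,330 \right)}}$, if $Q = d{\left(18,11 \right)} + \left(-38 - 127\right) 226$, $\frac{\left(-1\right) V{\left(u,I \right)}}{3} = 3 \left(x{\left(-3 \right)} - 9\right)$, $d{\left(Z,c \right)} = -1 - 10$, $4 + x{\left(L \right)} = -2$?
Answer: $- \frac{1}{37166} \approx -2.6906 \cdot 10^{-5}$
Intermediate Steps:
$x{\left(L \right)} = -6$ ($x{\left(L \right)} = -4 - 2 = -6$)
$d{\left(Z,c \right)} = -11$
$V{\left(u,I \right)} = 135$ ($V{\left(u,I \right)} = - 3 \cdot 3 \left(-6 - 9\right) = - 3 \cdot 3 \left(-15\right) = \left(-3\right) \left(-45\right) = 135$)
$Q = -37301$ ($Q = -11 + \left(-38 - 127\right) 226 = -11 - 37290 = -37301$)
$\frac{1}{Q + V{\left(-784,330 \right)}} = \frac{1}{-37301 + 135} = \frac{1}{-37166} = - \frac{1}{37166}$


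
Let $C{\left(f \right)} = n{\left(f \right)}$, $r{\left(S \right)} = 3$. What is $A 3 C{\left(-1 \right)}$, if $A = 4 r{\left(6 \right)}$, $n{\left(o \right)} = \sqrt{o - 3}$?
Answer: $72 i \approx 72.0 i$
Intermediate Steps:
$n{\left(o \right)} = \sqrt{-3 + o}$
$C{\left(f \right)} = \sqrt{-3 + f}$
$A = 12$ ($A = 4 \cdot 3 = 12$)
$A 3 C{\left(-1 \right)} = 12 \cdot 3 \sqrt{-3 - 1} = 36 \sqrt{-4} = 36 \cdot 2 i = 72 i$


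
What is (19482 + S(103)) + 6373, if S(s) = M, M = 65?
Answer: 25920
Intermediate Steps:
S(s) = 65
(19482 + S(103)) + 6373 = (19482 + 65) + 6373 = 19547 + 6373 = 25920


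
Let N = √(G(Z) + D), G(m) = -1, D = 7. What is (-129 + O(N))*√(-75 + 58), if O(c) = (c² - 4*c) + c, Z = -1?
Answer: 3*I*(-√102 - 41*√17) ≈ -537.44*I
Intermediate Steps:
N = √6 (N = √(-1 + 7) = √6 ≈ 2.4495)
O(c) = c² - 3*c
(-129 + O(N))*√(-75 + 58) = (-129 + √6*(-3 + √6))*√(-75 + 58) = (-129 + √6*(-3 + √6))*√(-17) = (-129 + √6*(-3 + √6))*(I*√17) = I*√17*(-129 + √6*(-3 + √6))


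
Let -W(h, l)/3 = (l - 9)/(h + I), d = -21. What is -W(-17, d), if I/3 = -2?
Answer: 90/23 ≈ 3.9130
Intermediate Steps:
I = -6 (I = 3*(-2) = -6)
W(h, l) = -3*(-9 + l)/(-6 + h) (W(h, l) = -3*(l - 9)/(h - 6) = -3*(-9 + l)/(-6 + h))
-W(-17, d) = -3*(9 - 1*(-21))/(-6 - 17) = -3*(9 + 21)/(-23) = -3*(-1)*30/23 = -1*(-90/23) = 90/23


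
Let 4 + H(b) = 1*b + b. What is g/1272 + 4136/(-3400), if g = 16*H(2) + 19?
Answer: -649549/540600 ≈ -1.2015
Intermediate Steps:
H(b) = -4 + 2*b (H(b) = -4 + (1*b + b) = -4 + (b + b) = -4 + 2*b)
g = 19 (g = 16*(-4 + 2*2) + 19 = 16*(-4 + 4) + 19 = 16*0 + 19 = 0 + 19 = 19)
g/1272 + 4136/(-3400) = 19/1272 + 4136/(-3400) = 19*(1/1272) + 4136*(-1/3400) = 19/1272 - 517/425 = -649549/540600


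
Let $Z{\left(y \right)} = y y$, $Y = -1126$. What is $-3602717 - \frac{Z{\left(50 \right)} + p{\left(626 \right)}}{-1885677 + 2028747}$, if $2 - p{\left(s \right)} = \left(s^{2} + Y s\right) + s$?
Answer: $- \frac{257720518033}{71535} \approx -3.6027 \cdot 10^{6}$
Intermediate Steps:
$p{\left(s \right)} = 2 - s^{2} + 1125 s$ ($p{\left(s \right)} = 2 - \left(\left(s^{2} - 1126 s\right) + s\right) = 2 - \left(s^{2} - 1125 s\right) = 2 - s^{2} + 1125 s$)
$Z{\left(y \right)} = y^{2}$
$-3602717 - \frac{Z{\left(50 \right)} + p{\left(626 \right)}}{-1885677 + 2028747} = -3602717 - \frac{50^{2} + \left(2 - 626^{2} + 1125 \cdot 626\right)}{-1885677 + 2028747} = -3602717 - \frac{2500 + \left(2 - 391876 + 704250\right)}{143070} = -3602717 - \left(2500 + \left(2 - 391876 + 704250\right)\right) \frac{1}{143070} = -3602717 - \left(2500 + 312376\right) \frac{1}{143070} = -3602717 - 314876 \cdot \frac{1}{143070} = -3602717 - \frac{157438}{71535} = - \frac{257720518033}{71535}$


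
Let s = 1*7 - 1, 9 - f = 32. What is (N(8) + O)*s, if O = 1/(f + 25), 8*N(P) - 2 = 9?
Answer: 45/4 ≈ 11.250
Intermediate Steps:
N(P) = 11/8 (N(P) = 1/4 + (1/8)*9 = 1/4 + 9/8 = 11/8)
f = -23 (f = 9 - 1*32 = 9 - 32 = -23)
s = 6 (s = 7 - 1 = 6)
O = 1/2 (O = 1/(-23 + 25) = 1/2 ≈ 0.50000)
(N(8) + O)*s = (11/8 + 1/2)*6 = (15/8)*6 = 45/4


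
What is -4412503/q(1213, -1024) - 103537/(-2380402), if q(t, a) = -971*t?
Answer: 10625479226157/2803692224846 ≈ 3.7898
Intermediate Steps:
-4412503/q(1213, -1024) - 103537/(-2380402) = -4412503/((-971*1213)) - 103537/(-2380402) = -4412503/(-1177823) - 103537*(-1/2380402) = -4412503*(-1/1177823) + 103537/2380402 = 4412503/1177823 + 103537/2380402 = 10625479226157/2803692224846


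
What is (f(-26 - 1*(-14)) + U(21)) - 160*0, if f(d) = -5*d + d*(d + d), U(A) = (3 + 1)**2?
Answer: 364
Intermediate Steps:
U(A) = 16 (U(A) = 4**2 = 16)
f(d) = -5*d + 2*d**2 (f(d) = -5*d + d*(2*d) = -5*d + 2*d**2)
(f(-26 - 1*(-14)) + U(21)) - 160*0 = ((-26 - 1*(-14))*(-5 + 2*(-26 - 1*(-14))) + 16) - 160*0 = ((-26 + 14)*(-5 + 2*(-26 + 14)) + 16) + 0 = (-12*(-5 + 2*(-12)) + 16) + 0 = (-12*(-5 - 24) + 16) + 0 = (-12*(-29) + 16) + 0 = (348 + 16) + 0 = 364 + 0 = 364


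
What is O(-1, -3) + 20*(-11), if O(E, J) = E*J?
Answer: -217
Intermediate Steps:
O(-1, -3) + 20*(-11) = -1*(-3) + 20*(-11) = 3 - 220 = -217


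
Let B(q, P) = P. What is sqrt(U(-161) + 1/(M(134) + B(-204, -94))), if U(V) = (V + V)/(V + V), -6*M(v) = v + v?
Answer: sqrt(10738)/104 ≈ 0.99639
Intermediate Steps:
M(v) = -v/3 (M(v) = -(v + v)/6 = -v/3)
U(V) = 1 (U(V) = (2*V)/((2*V)) = (2*V)*(1/(2*V)) = 1)
sqrt(U(-161) + 1/(M(134) + B(-204, -94))) = sqrt(1 + 1/(-1/3*134 - 94)) = sqrt(1 + 1/(-134/3 - 94)) = sqrt(1 + 1/(-416/3)) = sqrt(1 - 3/416) = sqrt(413/416) = sqrt(10738)/104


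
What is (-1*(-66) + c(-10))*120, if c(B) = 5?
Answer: 8520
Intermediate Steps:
(-1*(-66) + c(-10))*120 = (-1*(-66) + 5)*120 = (66 + 5)*120 = 71*120 = 8520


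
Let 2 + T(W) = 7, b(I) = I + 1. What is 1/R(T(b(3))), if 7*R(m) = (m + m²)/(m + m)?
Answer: 7/3 ≈ 2.3333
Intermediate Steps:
b(I) = 1 + I
T(W) = 5 (T(W) = -2 + 7 = 5)
R(m) = (m + m²)/(14*m) (R(m) = ((m + m²)/(m + m))/7 = ((m + m²)/((2*m)))/7 = ((m + m²)*(1/(2*m)))/7 = ((m + m²)/(2*m))/7 = (m + m²)/(14*m))
1/R(T(b(3))) = 1/(1/14 + (1/14)*5) = 1/(1/14 + 5/14) = 1/(3/7) = 7/3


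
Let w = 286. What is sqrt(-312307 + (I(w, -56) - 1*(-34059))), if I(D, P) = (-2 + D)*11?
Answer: 2*I*sqrt(68781) ≈ 524.52*I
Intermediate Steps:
I(D, P) = -22 + 11*D
sqrt(-312307 + (I(w, -56) - 1*(-34059))) = sqrt(-312307 + ((-22 + 11*286) - 1*(-34059))) = sqrt(-312307 + ((-22 + 3146) + 34059)) = sqrt(-312307 + (3124 + 34059)) = sqrt(-312307 + 37183) = sqrt(-275124) = 2*I*sqrt(68781)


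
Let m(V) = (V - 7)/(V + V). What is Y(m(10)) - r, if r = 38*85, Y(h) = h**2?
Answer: -1291991/400 ≈ -3230.0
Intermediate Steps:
m(V) = (-7 + V)/(2*V) (m(V) = (-7 + V)/((2*V)) = (-7 + V)*(1/(2*V)) = (-7 + V)/(2*V))
r = 3230
Y(m(10)) - r = ((1/2)*(-7 + 10)/10)**2 - 1*3230 = ((1/2)*(1/10)*3)**2 - 3230 = (3/20)**2 - 3230 = 9/400 - 3230 = -1291991/400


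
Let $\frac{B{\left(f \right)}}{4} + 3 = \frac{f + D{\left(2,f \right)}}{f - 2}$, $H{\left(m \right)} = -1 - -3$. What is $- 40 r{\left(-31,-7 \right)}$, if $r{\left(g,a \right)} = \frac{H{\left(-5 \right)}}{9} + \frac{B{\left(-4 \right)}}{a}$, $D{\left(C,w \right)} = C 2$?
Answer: $- \frac{4880}{63} \approx -77.46$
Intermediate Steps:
$H{\left(m \right)} = 2$ ($H{\left(m \right)} = -1 + 3 = 2$)
$D{\left(C,w \right)} = 2 C$
$B{\left(f \right)} = -12 + \frac{4 \left(4 + f\right)}{-2 + f}$ ($B{\left(f \right)} = -12 + 4 \frac{f + 2 \cdot 2}{f - 2} = -12 + 4 \frac{f + 4}{-2 + f} = -12 + 4 \frac{4 + f}{-2 + f} = -12 + \frac{4 \left(4 + f\right)}{-2 + f}$)
$r{\left(g,a \right)} = \frac{2}{9} - \frac{12}{a}$ ($r{\left(g,a \right)} = \frac{2}{9} + \frac{8 \frac{1}{-2 - 4} \left(5 - -4\right)}{a} = 2 \cdot \frac{1}{9} + \frac{8 \frac{1}{-6} \left(5 + 4\right)}{a} = \frac{2}{9} + \frac{8 \left(- \frac{1}{6}\right) 9}{a} = \frac{2}{9} - \frac{12}{a}$)
$- 40 r{\left(-31,-7 \right)} = - 40 \left(\frac{2}{9} - \frac{12}{-7}\right) = - 40 \left(\frac{2}{9} - - \frac{12}{7}\right) = - 40 \left(\frac{2}{9} + \frac{12}{7}\right) = \left(-40\right) \frac{122}{63} = - \frac{4880}{63}$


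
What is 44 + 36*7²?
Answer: 1808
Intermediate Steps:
44 + 36*7² = 44 + 36*49 = 44 + 1764 = 1808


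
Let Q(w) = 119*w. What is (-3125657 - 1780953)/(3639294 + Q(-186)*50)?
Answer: -2453305/1266297 ≈ -1.9374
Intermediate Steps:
(-3125657 - 1780953)/(3639294 + Q(-186)*50) = (-3125657 - 1780953)/(3639294 + (119*(-186))*50) = -4906610/(3639294 - 22134*50) = -4906610/(3639294 - 1106700) = -4906610/2532594 = -4906610*1/2532594 = -2453305/1266297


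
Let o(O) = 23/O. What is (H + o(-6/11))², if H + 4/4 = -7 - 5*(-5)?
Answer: 22801/36 ≈ 633.36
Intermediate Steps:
H = 17 (H = -1 + (-7 - 5*(-5)) = -1 + (-7 + 25) = -1 + 18 = 17)
(H + o(-6/11))² = (17 + 23/((-6/11)))² = (17 + 23/((-6*1/11)))² = (17 + 23/(-6/11))² = (17 + 23*(-11/6))² = (17 - 253/6)² = (-151/6)² = 22801/36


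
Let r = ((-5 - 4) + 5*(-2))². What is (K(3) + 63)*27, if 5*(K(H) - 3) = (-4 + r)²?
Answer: 3450033/5 ≈ 6.9001e+5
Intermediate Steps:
r = 361 (r = (-9 - 10)² = (-19)² = 361)
K(H) = 127464/5 (K(H) = 3 + (-4 + 361)²/5 = 3 + (⅕)*357² = 3 + (⅕)*127449 = 3 + 127449/5 = 127464/5)
(K(3) + 63)*27 = (127464/5 + 63)*27 = (127779/5)*27 = 3450033/5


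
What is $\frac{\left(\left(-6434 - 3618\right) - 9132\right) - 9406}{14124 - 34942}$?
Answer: $\frac{14295}{10409} \approx 1.3733$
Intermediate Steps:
$\frac{\left(\left(-6434 - 3618\right) - 9132\right) - 9406}{14124 - 34942} = \frac{\left(-10052 - 9132\right) - 9406}{-20818} = \left(-19184 - 9406\right) \left(- \frac{1}{20818}\right) = \left(-28590\right) \left(- \frac{1}{20818}\right) = \frac{14295}{10409}$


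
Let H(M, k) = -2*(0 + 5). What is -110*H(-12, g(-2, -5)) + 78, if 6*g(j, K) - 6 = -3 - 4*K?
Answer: 1178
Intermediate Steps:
g(j, K) = ½ - 2*K/3 (g(j, K) = 1 + (-3 - 4*K)/6 = 1 + (-½ - 2*K/3) = ½ - 2*K/3)
H(M, k) = -10 (H(M, k) = -2*5 = -10)
-110*H(-12, g(-2, -5)) + 78 = -110*(-10) + 78 = 1100 + 78 = 1178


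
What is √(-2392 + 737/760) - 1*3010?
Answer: -3010 + I*√345264770/380 ≈ -3010.0 + 48.898*I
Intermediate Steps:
√(-2392 + 737/760) - 1*3010 = √(-2392 + 737*(1/760)) - 3010 = √(-2392 + 737/760) - 3010 = √(-1817183/760) - 3010 = I*√345264770/380 - 3010 = -3010 + I*√345264770/380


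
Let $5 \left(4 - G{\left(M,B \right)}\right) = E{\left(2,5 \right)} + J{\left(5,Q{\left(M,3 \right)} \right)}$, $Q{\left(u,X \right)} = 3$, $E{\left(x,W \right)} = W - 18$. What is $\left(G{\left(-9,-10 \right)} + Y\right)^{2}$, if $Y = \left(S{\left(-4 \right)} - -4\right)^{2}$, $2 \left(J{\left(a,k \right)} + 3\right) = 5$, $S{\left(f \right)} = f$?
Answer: $\frac{4489}{100} \approx 44.89$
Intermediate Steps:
$E{\left(x,W \right)} = -18 + W$ ($E{\left(x,W \right)} = W - 18 = -18 + W$)
$J{\left(a,k \right)} = - \frac{1}{2}$ ($J{\left(a,k \right)} = -3 + \frac{1}{2} \cdot 5 = -3 + \frac{5}{2} = - \frac{1}{2}$)
$G{\left(M,B \right)} = \frac{67}{10}$ ($G{\left(M,B \right)} = 4 - \frac{\left(-18 + 5\right) - \frac{1}{2}}{5} = 4 - \frac{-13 - \frac{1}{2}}{5} = 4 - - \frac{27}{10} = 4 + \frac{27}{10} = \frac{67}{10}$)
$Y = 0$ ($Y = \left(-4 - -4\right)^{2} = \left(-4 + 4\right)^{2} = 0^{2} = 0$)
$\left(G{\left(-9,-10 \right)} + Y\right)^{2} = \left(\frac{67}{10} + 0\right)^{2} = \left(\frac{67}{10}\right)^{2} = \frac{4489}{100}$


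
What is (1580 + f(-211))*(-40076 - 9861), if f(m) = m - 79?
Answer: -64418730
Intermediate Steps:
f(m) = -79 + m
(1580 + f(-211))*(-40076 - 9861) = (1580 + (-79 - 211))*(-40076 - 9861) = (1580 - 290)*(-49937) = 1290*(-49937) = -64418730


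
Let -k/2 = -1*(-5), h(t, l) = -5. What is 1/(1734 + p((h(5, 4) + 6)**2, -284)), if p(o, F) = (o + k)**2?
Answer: 1/1815 ≈ 0.00055096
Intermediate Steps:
k = -10 (k = -(-2)*(-5) = -2*5 = -10)
p(o, F) = (-10 + o)**2 (p(o, F) = (o - 10)**2 = (-10 + o)**2)
1/(1734 + p((h(5, 4) + 6)**2, -284)) = 1/(1734 + (-10 + (-5 + 6)**2)**2) = 1/(1734 + (-10 + 1**2)**2) = 1/(1734 + (-10 + 1)**2) = 1/(1734 + (-9)**2) = 1/(1734 + 81) = 1/1815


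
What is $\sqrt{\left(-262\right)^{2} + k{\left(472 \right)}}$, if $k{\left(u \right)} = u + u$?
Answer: $6 \sqrt{1933} \approx 263.8$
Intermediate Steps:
$k{\left(u \right)} = 2 u$
$\sqrt{\left(-262\right)^{2} + k{\left(472 \right)}} = \sqrt{\left(-262\right)^{2} + 2 \cdot 472} = \sqrt{68644 + 944} = \sqrt{69588} = 6 \sqrt{1933}$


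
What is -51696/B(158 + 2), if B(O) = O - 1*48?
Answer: -3231/7 ≈ -461.57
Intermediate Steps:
B(O) = -48 + O (B(O) = O - 48 = -48 + O)
-51696/B(158 + 2) = -51696/(-48 + (158 + 2)) = -51696/(-48 + 160) = -51696/112 = -51696*1/112 = -3231/7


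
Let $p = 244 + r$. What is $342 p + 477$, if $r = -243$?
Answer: $819$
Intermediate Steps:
$p = 1$ ($p = 244 - 243 = 1$)
$342 p + 477 = 342 \cdot 1 + 477 = 342 + 477 = 819$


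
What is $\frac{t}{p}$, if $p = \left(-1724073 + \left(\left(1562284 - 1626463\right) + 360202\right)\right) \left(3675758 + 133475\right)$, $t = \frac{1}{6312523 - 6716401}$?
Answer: $\frac{1}{2197005522429950700} \approx 4.5517 \cdot 10^{-19}$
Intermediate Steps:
$t = - \frac{1}{403878}$ ($t = \frac{1}{-403878} = - \frac{1}{403878} \approx -2.476 \cdot 10^{-6}$)
$p = -5439775185650$ ($p = \left(-1724073 + \left(-64179 + 360202\right)\right) 3809233 = \left(-1724073 + 296023\right) 3809233 = \left(-1428050\right) 3809233 = -5439775185650$)
$\frac{t}{p} = - \frac{1}{403878 \left(-5439775185650\right)} = \left(- \frac{1}{403878}\right) \left(- \frac{1}{5439775185650}\right) = \frac{1}{2197005522429950700}$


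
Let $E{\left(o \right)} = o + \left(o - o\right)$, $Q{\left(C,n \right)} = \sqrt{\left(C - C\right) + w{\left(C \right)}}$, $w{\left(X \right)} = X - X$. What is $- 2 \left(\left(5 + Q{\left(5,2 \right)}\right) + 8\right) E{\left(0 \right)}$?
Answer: $0$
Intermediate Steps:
$w{\left(X \right)} = 0$
$Q{\left(C,n \right)} = 0$ ($Q{\left(C,n \right)} = \sqrt{\left(C - C\right) + 0} = \sqrt{0 + 0} = \sqrt{0} = 0$)
$E{\left(o \right)} = o$ ($E{\left(o \right)} = o + 0 = o$)
$- 2 \left(\left(5 + Q{\left(5,2 \right)}\right) + 8\right) E{\left(0 \right)} = - 2 \left(\left(5 + 0\right) + 8\right) 0 = - 2 \left(5 + 8\right) 0 = \left(-2\right) 13 \cdot 0 = \left(-26\right) 0 = 0$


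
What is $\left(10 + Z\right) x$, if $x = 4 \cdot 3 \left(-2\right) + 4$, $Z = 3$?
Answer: $-260$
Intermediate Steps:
$x = -20$ ($x = 12 \left(-2\right) + 4 = -24 + 4 = -20$)
$\left(10 + Z\right) x = \left(10 + 3\right) \left(-20\right) = 13 \left(-20\right) = -260$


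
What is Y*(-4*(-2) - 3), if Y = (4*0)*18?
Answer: 0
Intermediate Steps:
Y = 0 (Y = 0*18 = 0)
Y*(-4*(-2) - 3) = 0*(-4*(-2) - 3) = 0*(8 - 3) = 0*5 = 0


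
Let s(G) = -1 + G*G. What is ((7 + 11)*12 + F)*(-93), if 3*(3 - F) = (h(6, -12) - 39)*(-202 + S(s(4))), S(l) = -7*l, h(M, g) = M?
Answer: 293694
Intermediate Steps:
s(G) = -1 + G²
F = -3374 (F = 3 - (6 - 39)*(-202 - 7*(-1 + 4²))/3 = 3 - (-11)*(-202 - 7*(-1 + 16)) = 3 - (-11)*(-202 - 7*15) = 3 - (-11)*(-202 - 105) = 3 - (-11)*(-307) = 3 - ⅓*10131 = 3 - 3377 = -3374)
((7 + 11)*12 + F)*(-93) = ((7 + 11)*12 - 3374)*(-93) = (18*12 - 3374)*(-93) = (216 - 3374)*(-93) = -3158*(-93) = 293694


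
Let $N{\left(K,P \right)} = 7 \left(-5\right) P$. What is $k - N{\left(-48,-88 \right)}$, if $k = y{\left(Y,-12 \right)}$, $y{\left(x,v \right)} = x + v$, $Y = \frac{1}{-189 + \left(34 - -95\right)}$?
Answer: $- \frac{185521}{60} \approx -3092.0$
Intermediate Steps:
$N{\left(K,P \right)} = - 35 P$
$Y = - \frac{1}{60}$ ($Y = \frac{1}{-189 + \left(34 + 95\right)} = \frac{1}{-189 + 129} = \frac{1}{-60} = - \frac{1}{60} \approx -0.016667$)
$y{\left(x,v \right)} = v + x$
$k = - \frac{721}{60}$ ($k = -12 - \frac{1}{60} = - \frac{721}{60} \approx -12.017$)
$k - N{\left(-48,-88 \right)} = - \frac{721}{60} - \left(-35\right) \left(-88\right) = - \frac{721}{60} - 3080 = - \frac{185521}{60}$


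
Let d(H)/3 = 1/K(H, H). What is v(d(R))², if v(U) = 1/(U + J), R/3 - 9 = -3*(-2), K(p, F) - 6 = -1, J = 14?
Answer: 25/5329 ≈ 0.0046913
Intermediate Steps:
K(p, F) = 5 (K(p, F) = 6 - 1 = 5)
R = 45 (R = 27 + 3*(-3*(-2)) = 27 + 3*6 = 27 + 18 = 45)
d(H) = ⅗ (d(H) = 3/5 = 3*(⅕) = ⅗)
v(U) = 1/(14 + U) (v(U) = 1/(U + 14) = 1/(14 + U))
v(d(R))² = (1/(14 + ⅗))² = (1/(73/5))² = (5/73)² = 25/5329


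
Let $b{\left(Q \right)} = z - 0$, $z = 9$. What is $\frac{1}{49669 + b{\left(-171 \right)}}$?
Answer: $\frac{1}{49678} \approx 2.013 \cdot 10^{-5}$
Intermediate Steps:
$b{\left(Q \right)} = 9$ ($b{\left(Q \right)} = 9 - 0 = 9 + 0 = 9$)
$\frac{1}{49669 + b{\left(-171 \right)}} = \frac{1}{49669 + 9} = \frac{1}{49678}$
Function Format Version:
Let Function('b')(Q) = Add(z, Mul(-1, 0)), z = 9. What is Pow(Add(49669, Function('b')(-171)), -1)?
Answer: Rational(1, 49678) ≈ 2.0130e-5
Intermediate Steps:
Function('b')(Q) = 9 (Function('b')(Q) = Add(9, Mul(-1, 0)) = Add(9, 0) = 9)
Pow(Add(49669, Function('b')(-171)), -1) = Pow(Add(49669, 9), -1) = Pow(49678, -1) = Rational(1, 49678)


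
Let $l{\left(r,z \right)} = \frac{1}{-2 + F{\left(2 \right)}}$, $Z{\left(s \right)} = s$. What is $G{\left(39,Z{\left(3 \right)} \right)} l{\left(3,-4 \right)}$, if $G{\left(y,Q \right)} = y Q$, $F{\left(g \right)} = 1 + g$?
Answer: $117$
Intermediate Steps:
$l{\left(r,z \right)} = 1$ ($l{\left(r,z \right)} = \frac{1}{-2 + \left(1 + 2\right)} = \frac{1}{-2 + 3} = 1^{-1} = 1$)
$G{\left(y,Q \right)} = Q y$
$G{\left(39,Z{\left(3 \right)} \right)} l{\left(3,-4 \right)} = 3 \cdot 39 \cdot 1 = 117 \cdot 1 = 117$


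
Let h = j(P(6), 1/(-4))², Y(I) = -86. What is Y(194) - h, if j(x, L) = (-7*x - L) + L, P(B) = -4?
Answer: -870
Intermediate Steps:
j(x, L) = -7*x (j(x, L) = (-L - 7*x) + L = -7*x)
h = 784 (h = (-7*(-4))² = 28² = 784)
Y(194) - h = -86 - 1*784 = -86 - 784 = -870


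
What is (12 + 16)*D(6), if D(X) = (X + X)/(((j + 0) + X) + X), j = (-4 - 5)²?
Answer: 112/31 ≈ 3.6129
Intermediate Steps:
j = 81 (j = (-9)² = 81)
D(X) = 2*X/(81 + 2*X) (D(X) = (X + X)/(((81 + 0) + X) + X) = (2*X)/((81 + X) + X) = (2*X)/(81 + 2*X) = 2*X/(81 + 2*X))
(12 + 16)*D(6) = (12 + 16)*(2*6/(81 + 2*6)) = 28*(2*6/(81 + 12)) = 28*(2*6/93) = 28*(2*6*(1/93)) = 28*(4/31) = 112/31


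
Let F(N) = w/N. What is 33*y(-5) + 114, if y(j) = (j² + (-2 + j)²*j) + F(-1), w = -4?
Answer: -7014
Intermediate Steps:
F(N) = -4/N
y(j) = 4 + j² + j*(-2 + j)² (y(j) = (j² + (-2 + j)²*j) - 4/(-1) = (j² + j*(-2 + j)²) - 4*(-1) = (j² + j*(-2 + j)²) + 4 = 4 + j² + j*(-2 + j)²)
33*y(-5) + 114 = 33*(4 + (-5)² - 5*(-2 - 5)²) + 114 = 33*(4 + 25 - 5*(-7)²) + 114 = 33*(4 + 25 - 5*49) + 114 = 33*(4 + 25 - 245) + 114 = 33*(-216) + 114 = -7128 + 114 = -7014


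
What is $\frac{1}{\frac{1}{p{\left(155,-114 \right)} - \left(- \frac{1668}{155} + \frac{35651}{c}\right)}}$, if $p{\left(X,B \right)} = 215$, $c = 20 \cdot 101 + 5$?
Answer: $\frac{13066984}{62775} \approx 208.16$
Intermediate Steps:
$c = 2025$ ($c = 2020 + 5 = 2025$)
$\frac{1}{\frac{1}{p{\left(155,-114 \right)} - \left(- \frac{1668}{155} + \frac{35651}{c}\right)}} = \frac{1}{\frac{1}{215 - \left(- \frac{1668}{155} + \frac{35651}{2025}\right)}} = \frac{1}{\frac{1}{215 - \frac{429641}{62775}}} = \frac{1}{\frac{1}{\frac{13066984}{62775}}} = \frac{1}{\frac{62775}{13066984}} = \frac{13066984}{62775}$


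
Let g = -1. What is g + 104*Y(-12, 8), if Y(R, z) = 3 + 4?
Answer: 727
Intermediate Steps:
Y(R, z) = 7
g + 104*Y(-12, 8) = -1 + 104*7 = -1 + 728 = 727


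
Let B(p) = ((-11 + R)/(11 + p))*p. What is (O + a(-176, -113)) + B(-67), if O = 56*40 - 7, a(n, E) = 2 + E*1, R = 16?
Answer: 119167/56 ≈ 2128.0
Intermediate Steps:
a(n, E) = 2 + E
O = 2233 (O = 2240 - 7 = 2233)
B(p) = 5*p/(11 + p) (B(p) = ((-11 + 16)/(11 + p))*p = (5/(11 + p))*p = 5*p/(11 + p))
(O + a(-176, -113)) + B(-67) = (2233 + (2 - 113)) + 5*(-67)/(11 - 67) = (2233 - 111) + 5*(-67)/(-56) = 2122 + 5*(-67)*(-1/56) = 2122 + 335/56 = 119167/56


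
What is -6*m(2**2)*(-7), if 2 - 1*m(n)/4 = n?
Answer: -336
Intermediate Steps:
m(n) = 8 - 4*n
-6*m(2**2)*(-7) = -6*(8 - 4*2**2)*(-7) = -6*(8 - 4*4)*(-7) = -6*(8 - 16)*(-7) = -6*(-8)*(-7) = 48*(-7) = -336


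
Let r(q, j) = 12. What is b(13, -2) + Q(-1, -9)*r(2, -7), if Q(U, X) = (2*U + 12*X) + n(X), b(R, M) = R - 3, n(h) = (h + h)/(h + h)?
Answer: -1298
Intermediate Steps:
n(h) = 1 (n(h) = (2*h)/((2*h)) = (2*h)*(1/(2*h)) = 1)
b(R, M) = -3 + R
Q(U, X) = 1 + 2*U + 12*X (Q(U, X) = (2*U + 12*X) + 1 = 1 + 2*U + 12*X)
b(13, -2) + Q(-1, -9)*r(2, -7) = (-3 + 13) + (1 + 2*(-1) + 12*(-9))*12 = 10 + (1 - 2 - 108)*12 = 10 - 109*12 = 10 - 1308 = -1298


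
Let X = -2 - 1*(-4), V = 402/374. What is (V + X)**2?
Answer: 330625/34969 ≈ 9.4548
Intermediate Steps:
V = 201/187 (V = 402*(1/374) = 201/187 ≈ 1.0749)
X = 2 (X = -2 + 4 = 2)
(V + X)**2 = (201/187 + 2)**2 = (575/187)**2 = 330625/34969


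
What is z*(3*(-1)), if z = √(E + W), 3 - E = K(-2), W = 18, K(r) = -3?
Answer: -6*√6 ≈ -14.697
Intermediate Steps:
E = 6 (E = 3 - 1*(-3) = 3 + 3 = 6)
z = 2*√6 (z = √(6 + 18) = √24 = 2*√6 ≈ 4.8990)
z*(3*(-1)) = (2*√6)*(3*(-1)) = (2*√6)*(-3) = -6*√6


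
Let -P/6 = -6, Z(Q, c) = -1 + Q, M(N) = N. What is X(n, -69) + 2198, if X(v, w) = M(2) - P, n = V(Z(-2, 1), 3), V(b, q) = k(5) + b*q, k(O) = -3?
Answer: 2164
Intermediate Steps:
P = 36 (P = -6*(-6) = 36)
V(b, q) = -3 + b*q
n = -12 (n = -3 + (-1 - 2)*3 = -3 - 3*3 = -3 - 9 = -12)
X(v, w) = -34 (X(v, w) = 2 - 1*36 = 2 - 36 = -34)
X(n, -69) + 2198 = -34 + 2198 = 2164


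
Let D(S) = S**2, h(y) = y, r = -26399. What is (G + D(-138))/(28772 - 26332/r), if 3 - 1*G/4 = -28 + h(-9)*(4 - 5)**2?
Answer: 126741599/189894590 ≈ 0.66743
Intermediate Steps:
G = 160 (G = 12 - 4*(-28 - 9*(4 - 5)**2) = 12 - 4*(-28 - 9*(-1)**2) = 12 - 4*(-28 - 9*1) = 12 - 4*(-28 - 9) = 12 - 4*(-37) = 12 + 148 = 160)
(G + D(-138))/(28772 - 26332/r) = (160 + (-138)**2)/(28772 - 26332/(-26399)) = (160 + 19044)/(28772 - 26332*(-1/26399)) = 19204/(28772 + 26332/26399) = 19204/(759578360/26399) = 19204*(26399/759578360) = 126741599/189894590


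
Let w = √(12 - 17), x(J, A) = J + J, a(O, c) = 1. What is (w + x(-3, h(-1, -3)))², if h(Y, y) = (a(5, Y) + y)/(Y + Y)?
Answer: (6 - I*√5)² ≈ 31.0 - 26.833*I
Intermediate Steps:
h(Y, y) = (1 + y)/(2*Y) (h(Y, y) = (1 + y)/(Y + Y) = (1 + y)/((2*Y)) = (1 + y)*(1/(2*Y)) = (1 + y)/(2*Y))
x(J, A) = 2*J
w = I*√5 (w = √(-5) = I*√5 ≈ 2.2361*I)
(w + x(-3, h(-1, -3)))² = (I*√5 + 2*(-3))² = (I*√5 - 6)² = (-6 + I*√5)²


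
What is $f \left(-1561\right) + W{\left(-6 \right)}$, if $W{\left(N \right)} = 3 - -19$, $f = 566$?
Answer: $-883504$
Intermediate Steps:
$W{\left(N \right)} = 22$ ($W{\left(N \right)} = 3 + 19 = 22$)
$f \left(-1561\right) + W{\left(-6 \right)} = 566 \left(-1561\right) + 22 = -883526 + 22 = -883504$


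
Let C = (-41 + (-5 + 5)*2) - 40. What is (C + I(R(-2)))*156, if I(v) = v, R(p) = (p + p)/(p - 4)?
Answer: -12532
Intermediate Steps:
R(p) = 2*p/(-4 + p) (R(p) = (2*p)/(-4 + p) = 2*p/(-4 + p))
C = -81 (C = (-41 + 0*2) - 40 = (-41 + 0) - 40 = -41 - 40 = -81)
(C + I(R(-2)))*156 = (-81 + 2*(-2)/(-4 - 2))*156 = (-81 + 2*(-2)/(-6))*156 = (-81 + 2*(-2)*(-1/6))*156 = (-81 + 2/3)*156 = -241/3*156 = -12532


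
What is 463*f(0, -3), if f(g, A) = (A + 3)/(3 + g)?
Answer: 0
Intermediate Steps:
f(g, A) = (3 + A)/(3 + g)
463*f(0, -3) = 463*((3 - 3)/(3 + 0)) = 463*(0/3) = 463*((1/3)*0) = 463*0 = 0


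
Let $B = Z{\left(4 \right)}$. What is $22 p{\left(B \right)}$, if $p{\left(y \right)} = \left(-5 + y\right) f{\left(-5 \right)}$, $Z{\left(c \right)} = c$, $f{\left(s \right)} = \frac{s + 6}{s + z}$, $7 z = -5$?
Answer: $\frac{77}{20} \approx 3.85$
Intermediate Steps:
$z = - \frac{5}{7}$ ($z = \frac{1}{7} \left(-5\right) = - \frac{5}{7} \approx -0.71429$)
$f{\left(s \right)} = \frac{6 + s}{- \frac{5}{7} + s}$ ($f{\left(s \right)} = \frac{s + 6}{s - \frac{5}{7}} = \frac{6 + s}{- \frac{5}{7} + s}$)
$B = 4$
$p{\left(y \right)} = \frac{7}{8} - \frac{7 y}{40}$ ($p{\left(y \right)} = \left(-5 + y\right) \frac{7 \left(6 - 5\right)}{-5 + 7 \left(-5\right)} = \left(-5 + y\right) 7 \frac{1}{-5 - 35} \cdot 1 = \left(-5 + y\right) 7 \frac{1}{-40} \cdot 1 = \left(-5 + y\right) 7 \left(- \frac{1}{40}\right) 1 = \left(-5 + y\right) \left(- \frac{7}{40}\right) = \frac{7}{8} - \frac{7 y}{40}$)
$22 p{\left(B \right)} = 22 \left(\frac{7}{8} - \frac{7}{10}\right) = 22 \cdot \frac{7}{40} = \frac{77}{20}$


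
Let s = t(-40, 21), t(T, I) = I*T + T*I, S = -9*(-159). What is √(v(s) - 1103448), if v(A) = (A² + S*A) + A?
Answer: 6*I*√19078 ≈ 828.74*I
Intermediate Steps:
S = 1431
t(T, I) = 2*I*T (t(T, I) = I*T + I*T = 2*I*T)
s = -1680 (s = 2*21*(-40) = -1680)
v(A) = A² + 1432*A (v(A) = (A² + 1431*A) + A = A² + 1432*A)
√(v(s) - 1103448) = √(-1680*(1432 - 1680) - 1103448) = √(-1680*(-248) - 1103448) = √(416640 - 1103448) = √(-686808) = 6*I*√19078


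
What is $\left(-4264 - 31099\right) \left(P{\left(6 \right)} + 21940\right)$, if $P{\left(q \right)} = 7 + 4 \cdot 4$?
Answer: $-776677569$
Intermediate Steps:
$P{\left(q \right)} = 23$ ($P{\left(q \right)} = 7 + 16 = 23$)
$\left(-4264 - 31099\right) \left(P{\left(6 \right)} + 21940\right) = \left(-4264 - 31099\right) \left(23 + 21940\right) = \left(-35363\right) 21963 = -776677569$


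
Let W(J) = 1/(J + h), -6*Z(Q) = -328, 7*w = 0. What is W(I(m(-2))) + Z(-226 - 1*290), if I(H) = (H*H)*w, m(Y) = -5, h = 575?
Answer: 94303/1725 ≈ 54.668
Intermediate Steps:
w = 0 (w = (⅐)*0 = 0)
Z(Q) = 164/3 (Z(Q) = -⅙*(-328) = 164/3)
I(H) = 0 (I(H) = (H*H)*0 = H²*0 = 0)
W(J) = 1/(575 + J) (W(J) = 1/(J + 575) = 1/(575 + J))
W(I(m(-2))) + Z(-226 - 1*290) = 1/(575 + 0) + 164/3 = 1/575 + 164/3 = 94303/1725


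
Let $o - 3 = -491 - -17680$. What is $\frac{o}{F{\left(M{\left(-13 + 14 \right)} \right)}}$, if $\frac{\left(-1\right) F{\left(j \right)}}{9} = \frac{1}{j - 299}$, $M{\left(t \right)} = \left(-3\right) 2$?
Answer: $\frac{5243560}{9} \approx 5.8262 \cdot 10^{5}$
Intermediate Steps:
$M{\left(t \right)} = -6$
$o = 17192$ ($o = 3 - -17189 = 3 + \left(-491 + 17680\right) = 3 + 17189 = 17192$)
$F{\left(j \right)} = - \frac{9}{-299 + j}$ ($F{\left(j \right)} = - \frac{9}{j - 299} = - \frac{9}{-299 + j}$)
$\frac{o}{F{\left(M{\left(-13 + 14 \right)} \right)}} = \frac{17192}{\left(-9\right) \frac{1}{-299 - 6}} = \frac{17192}{\left(-9\right) \frac{1}{-305}} = \frac{17192}{\left(-9\right) \left(- \frac{1}{305}\right)} = \frac{17192}{\frac{9}{305}} = 17192 \cdot \frac{305}{9} = \frac{5243560}{9}$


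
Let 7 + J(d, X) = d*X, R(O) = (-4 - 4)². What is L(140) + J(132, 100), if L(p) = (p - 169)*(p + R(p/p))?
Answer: 7277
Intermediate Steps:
R(O) = 64 (R(O) = (-8)² = 64)
L(p) = (-169 + p)*(64 + p) (L(p) = (p - 169)*(p + 64) = (-169 + p)*(64 + p))
J(d, X) = -7 + X*d (J(d, X) = -7 + d*X = -7 + X*d)
L(140) + J(132, 100) = (-10816 + 140² - 105*140) + (-7 + 100*132) = (-10816 + 19600 - 14700) + (-7 + 13200) = -5916 + 13193 = 7277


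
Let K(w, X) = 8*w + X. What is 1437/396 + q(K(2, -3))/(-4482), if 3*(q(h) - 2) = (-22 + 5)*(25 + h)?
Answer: 1087519/295812 ≈ 3.6764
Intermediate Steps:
K(w, X) = X + 8*w
q(h) = -419/3 - 17*h/3 (q(h) = 2 + ((-22 + 5)*(25 + h))/3 = 2 + (-17*(25 + h))/3 = 2 + (-425 - 17*h)/3 = 2 + (-425/3 - 17*h/3) = -419/3 - 17*h/3)
1437/396 + q(K(2, -3))/(-4482) = 1437/396 + (-419/3 - 17*(-3 + 8*2)/3)/(-4482) = 1437*(1/396) + (-419/3 - 17*(-3 + 16)/3)*(-1/4482) = 479/132 + (-419/3 - 17/3*13)*(-1/4482) = 479/132 + (-419/3 - 221/3)*(-1/4482) = 479/132 - 640/3*(-1/4482) = 479/132 + 320/6723 = 1087519/295812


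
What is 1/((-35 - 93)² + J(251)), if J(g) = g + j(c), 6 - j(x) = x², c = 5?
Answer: 1/16616 ≈ 6.0183e-5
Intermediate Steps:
j(x) = 6 - x²
J(g) = -19 + g (J(g) = g + (6 - 1*5²) = g + (6 - 1*25) = g + (6 - 25) = g - 19 = -19 + g)
1/((-35 - 93)² + J(251)) = 1/((-35 - 93)² + (-19 + 251)) = 1/((-128)² + 232) = 1/(16384 + 232) = 1/16616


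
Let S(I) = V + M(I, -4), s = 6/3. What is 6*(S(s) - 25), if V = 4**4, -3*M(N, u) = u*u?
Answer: 1354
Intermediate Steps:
M(N, u) = -u**2/3 (M(N, u) = -u*u/3 = -u**2/3)
V = 256
s = 2 (s = 6*(1/3) = 2)
S(I) = 752/3 (S(I) = 256 - 1/3*(-4)**2 = 256 - 1/3*16 = 256 - 16/3 = 752/3)
6*(S(s) - 25) = 6*(752/3 - 25) = 6*(677/3) = 1354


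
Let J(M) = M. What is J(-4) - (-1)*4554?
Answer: 4550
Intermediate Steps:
J(-4) - (-1)*4554 = -4 - (-1)*4554 = -4 - 1*(-4554) = -4 + 4554 = 4550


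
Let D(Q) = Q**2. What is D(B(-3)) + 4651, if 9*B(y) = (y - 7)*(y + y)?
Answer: 42259/9 ≈ 4695.4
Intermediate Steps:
B(y) = 2*y*(-7 + y)/9 (B(y) = ((y - 7)*(y + y))/9 = ((-7 + y)*(2*y))/9 = (2*y*(-7 + y))/9 = 2*y*(-7 + y)/9)
D(B(-3)) + 4651 = ((2/9)*(-3)*(-7 - 3))**2 + 4651 = ((2/9)*(-3)*(-10))**2 + 4651 = (20/3)**2 + 4651 = 400/9 + 4651 = 42259/9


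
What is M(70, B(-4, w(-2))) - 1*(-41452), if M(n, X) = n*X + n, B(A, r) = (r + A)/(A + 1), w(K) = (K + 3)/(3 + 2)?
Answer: 124832/3 ≈ 41611.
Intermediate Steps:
w(K) = ⅗ + K/5 (w(K) = (3 + K)/5 = (3 + K)*(⅕) = ⅗ + K/5)
B(A, r) = (A + r)/(1 + A)
M(n, X) = n + X*n (M(n, X) = X*n + n = n + X*n)
M(70, B(-4, w(-2))) - 1*(-41452) = 70*(1 + (-4 + (⅗ + (⅕)*(-2)))/(1 - 4)) - 1*(-41452) = 70*(1 + (-4 + (⅗ - ⅖))/(-3)) + 41452 = 70*(1 - (-4 + ⅕)/3) + 41452 = 70*(1 - ⅓*(-19/5)) + 41452 = 70*(1 + 19/15) + 41452 = 70*(34/15) + 41452 = 476/3 + 41452 = 124832/3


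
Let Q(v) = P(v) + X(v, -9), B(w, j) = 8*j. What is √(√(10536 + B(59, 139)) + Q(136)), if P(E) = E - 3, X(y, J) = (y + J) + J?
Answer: √(251 + 8*√182) ≈ 18.945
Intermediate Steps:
X(y, J) = y + 2*J (X(y, J) = (J + y) + J = y + 2*J)
P(E) = -3 + E
Q(v) = -21 + 2*v (Q(v) = (-3 + v) + (v + 2*(-9)) = (-3 + v) + (v - 18) = (-3 + v) + (-18 + v) = -21 + 2*v)
√(√(10536 + B(59, 139)) + Q(136)) = √(√(10536 + 8*139) + (-21 + 2*136)) = √(√(10536 + 1112) + (-21 + 272)) = √(√11648 + 251) = √(8*√182 + 251) = √(251 + 8*√182)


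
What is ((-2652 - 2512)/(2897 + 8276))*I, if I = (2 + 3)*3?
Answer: -77460/11173 ≈ -6.9328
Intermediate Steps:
I = 15 (I = 5*3 = 15)
((-2652 - 2512)/(2897 + 8276))*I = ((-2652 - 2512)/(2897 + 8276))*15 = -5164/11173*15 = -77460/11173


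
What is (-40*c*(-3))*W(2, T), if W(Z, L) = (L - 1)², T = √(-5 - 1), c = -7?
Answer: 4200 + 1680*I*√6 ≈ 4200.0 + 4115.1*I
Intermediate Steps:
T = I*√6 (T = √(-6) = I*√6 ≈ 2.4495*I)
W(Z, L) = (-1 + L)²
(-40*c*(-3))*W(2, T) = (-(-280)*(-3))*(-1 + I*√6)² = (-40*21)*(-1 + I*√6)² = -840*(-1 + I*√6)²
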